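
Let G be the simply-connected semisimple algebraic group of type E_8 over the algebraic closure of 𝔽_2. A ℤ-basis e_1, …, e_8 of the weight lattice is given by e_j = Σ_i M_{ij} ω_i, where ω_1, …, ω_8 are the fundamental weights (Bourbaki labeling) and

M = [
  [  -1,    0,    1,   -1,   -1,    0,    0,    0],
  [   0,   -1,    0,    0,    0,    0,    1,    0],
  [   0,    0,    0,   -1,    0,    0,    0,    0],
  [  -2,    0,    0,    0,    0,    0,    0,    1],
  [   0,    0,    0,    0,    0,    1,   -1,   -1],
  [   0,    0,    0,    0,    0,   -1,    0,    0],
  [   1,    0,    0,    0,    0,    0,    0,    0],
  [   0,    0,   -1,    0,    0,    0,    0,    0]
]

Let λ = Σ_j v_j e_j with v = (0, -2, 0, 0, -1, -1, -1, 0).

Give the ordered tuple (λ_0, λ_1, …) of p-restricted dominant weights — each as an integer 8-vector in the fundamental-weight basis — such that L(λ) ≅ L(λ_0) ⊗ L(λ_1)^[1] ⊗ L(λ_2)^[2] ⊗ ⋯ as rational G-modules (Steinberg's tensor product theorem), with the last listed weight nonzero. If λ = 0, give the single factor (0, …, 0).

In the fundamental-weight basis, λ has coordinates c = M·v (v = (0, -2, 0, 0, -1, -1, -1, 0)):
  c_1 = -1*0 + 0*-2 + 1*0 + -1*0 + -1*-1 + 0*-1 + 0*-1 + 0*0 = 1
  c_2 = 0*0 + -1*-2 + 0*0 + 0*0 + 0*-1 + 0*-1 + 1*-1 + 0*0 = 1
  c_3 = 0*0 + 0*-2 + 0*0 + -1*0 + 0*-1 + 0*-1 + 0*-1 + 0*0 = 0
  c_4 = -2*0 + 0*-2 + 0*0 + 0*0 + 0*-1 + 0*-1 + 0*-1 + 1*0 = 0
  c_5 = 0*0 + 0*-2 + 0*0 + 0*0 + 0*-1 + 1*-1 + -1*-1 + -1*0 = 0
  c_6 = 0*0 + 0*-2 + 0*0 + 0*0 + 0*-1 + -1*-1 + 0*-1 + 0*0 = 1
  c_7 = 1*0 + 0*-2 + 0*0 + 0*0 + 0*-1 + 0*-1 + 0*-1 + 0*0 = 0
  c_8 = 0*0 + 0*-2 + -1*0 + 0*0 + 0*-1 + 0*-1 + 0*-1 + 0*0 = 0
Writing each c_i in base p = 2:
  c_1 = 1 = 1·2^0
  c_2 = 1 = 1·2^0
  c_3 = 0
  c_4 = 0
  c_5 = 0
  c_6 = 1 = 1·2^0
  c_7 = 0
  c_8 = 0
p-restricted factor λ_0 = (1, 1, 0, 0, 0, 1, 0, 0)

((1, 1, 0, 0, 0, 1, 0, 0),)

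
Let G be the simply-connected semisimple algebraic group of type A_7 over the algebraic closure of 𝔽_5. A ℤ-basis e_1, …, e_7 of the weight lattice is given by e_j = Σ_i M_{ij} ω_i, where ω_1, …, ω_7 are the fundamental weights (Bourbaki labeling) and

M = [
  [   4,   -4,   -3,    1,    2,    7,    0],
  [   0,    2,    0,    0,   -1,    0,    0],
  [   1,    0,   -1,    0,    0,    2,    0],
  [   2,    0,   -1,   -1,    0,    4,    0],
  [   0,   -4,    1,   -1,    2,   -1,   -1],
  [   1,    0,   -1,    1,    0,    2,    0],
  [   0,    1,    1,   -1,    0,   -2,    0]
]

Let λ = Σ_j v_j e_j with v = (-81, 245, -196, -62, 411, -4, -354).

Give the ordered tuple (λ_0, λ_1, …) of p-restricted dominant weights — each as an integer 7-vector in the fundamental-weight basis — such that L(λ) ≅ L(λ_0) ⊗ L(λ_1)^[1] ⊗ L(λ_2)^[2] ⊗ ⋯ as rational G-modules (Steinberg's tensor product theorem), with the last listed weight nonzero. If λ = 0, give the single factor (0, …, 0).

In the fundamental-weight basis, λ has coordinates c = M·v (v = (-81, 245, -196, -62, 411, -4, -354)):
  c_1 = 4*-81 + -4*245 + -3*-196 + 1*-62 + 2*411 + 7*-4 + 0*-354 = 16
  c_2 = 0*-81 + 2*245 + 0*-196 + 0*-62 + -1*411 + 0*-4 + 0*-354 = 79
  c_3 = 1*-81 + 0*245 + -1*-196 + 0*-62 + 0*411 + 2*-4 + 0*-354 = 107
  c_4 = 2*-81 + 0*245 + -1*-196 + -1*-62 + 0*411 + 4*-4 + 0*-354 = 80
  c_5 = 0*-81 + -4*245 + 1*-196 + -1*-62 + 2*411 + -1*-4 + -1*-354 = 66
  c_6 = 1*-81 + 0*245 + -1*-196 + 1*-62 + 0*411 + 2*-4 + 0*-354 = 45
  c_7 = 0*-81 + 1*245 + 1*-196 + -1*-62 + 0*411 + -2*-4 + 0*-354 = 119
Writing each c_i in base p = 5:
  c_1 = 16 = 1·5^0 + 3·5^1
  c_2 = 79 = 4·5^0 + 0·5^1 + 3·5^2
  c_3 = 107 = 2·5^0 + 1·5^1 + 4·5^2
  c_4 = 80 = 0·5^0 + 1·5^1 + 3·5^2
  c_5 = 66 = 1·5^0 + 3·5^1 + 2·5^2
  c_6 = 45 = 0·5^0 + 4·5^1 + 1·5^2
  c_7 = 119 = 4·5^0 + 3·5^1 + 4·5^2
Factor λ_0 = (1, 4, 2, 0, 1, 0, 4)
Factor λ_1 = (3, 0, 1, 1, 3, 4, 3)
Factor λ_2 = (0, 3, 4, 3, 2, 1, 4)

((1, 4, 2, 0, 1, 0, 4), (3, 0, 1, 1, 3, 4, 3), (0, 3, 4, 3, 2, 1, 4))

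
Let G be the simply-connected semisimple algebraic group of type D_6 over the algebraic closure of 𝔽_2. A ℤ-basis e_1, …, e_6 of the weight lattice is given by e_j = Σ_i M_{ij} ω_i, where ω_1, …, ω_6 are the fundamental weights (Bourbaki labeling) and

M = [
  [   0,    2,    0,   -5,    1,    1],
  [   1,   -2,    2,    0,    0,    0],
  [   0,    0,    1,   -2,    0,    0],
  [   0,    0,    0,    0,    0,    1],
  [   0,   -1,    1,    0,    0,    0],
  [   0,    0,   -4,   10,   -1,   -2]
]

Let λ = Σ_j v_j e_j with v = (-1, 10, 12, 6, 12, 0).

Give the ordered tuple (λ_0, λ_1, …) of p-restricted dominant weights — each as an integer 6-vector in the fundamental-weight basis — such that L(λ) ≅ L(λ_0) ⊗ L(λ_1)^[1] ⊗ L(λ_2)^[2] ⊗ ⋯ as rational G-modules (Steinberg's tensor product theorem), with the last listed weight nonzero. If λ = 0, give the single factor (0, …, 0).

Converting to the ω-basis (c_i = row i of M dotted with v = (-1, 10, 12, 6, 12, 0)):
  c_1 = 0*-1 + 2*10 + 0*12 + -5*6 + 1*12 + 1*0 = 2
  c_2 = 1*-1 + -2*10 + 2*12 + 0*6 + 0*12 + 0*0 = 3
  c_3 = 0*-1 + 0*10 + 1*12 + -2*6 + 0*12 + 0*0 = 0
  c_4 = 0*-1 + 0*10 + 0*12 + 0*6 + 0*12 + 1*0 = 0
  c_5 = 0*-1 + -1*10 + 1*12 + 0*6 + 0*12 + 0*0 = 2
  c_6 = 0*-1 + 0*10 + -4*12 + 10*6 + -1*12 + -2*0 = 0
Base-2 expansion of each c_i:
  c_1 = 2 = 0·2^0 + 1·2^1
  c_2 = 3 = 1·2^0 + 1·2^1
  c_3 = 0
  c_4 = 0
  c_5 = 2 = 0·2^0 + 1·2^1
  c_6 = 0
Factor λ_0 = (0, 1, 0, 0, 0, 0)
Factor λ_1 = (1, 1, 0, 0, 1, 0)

((0, 1, 0, 0, 0, 0), (1, 1, 0, 0, 1, 0))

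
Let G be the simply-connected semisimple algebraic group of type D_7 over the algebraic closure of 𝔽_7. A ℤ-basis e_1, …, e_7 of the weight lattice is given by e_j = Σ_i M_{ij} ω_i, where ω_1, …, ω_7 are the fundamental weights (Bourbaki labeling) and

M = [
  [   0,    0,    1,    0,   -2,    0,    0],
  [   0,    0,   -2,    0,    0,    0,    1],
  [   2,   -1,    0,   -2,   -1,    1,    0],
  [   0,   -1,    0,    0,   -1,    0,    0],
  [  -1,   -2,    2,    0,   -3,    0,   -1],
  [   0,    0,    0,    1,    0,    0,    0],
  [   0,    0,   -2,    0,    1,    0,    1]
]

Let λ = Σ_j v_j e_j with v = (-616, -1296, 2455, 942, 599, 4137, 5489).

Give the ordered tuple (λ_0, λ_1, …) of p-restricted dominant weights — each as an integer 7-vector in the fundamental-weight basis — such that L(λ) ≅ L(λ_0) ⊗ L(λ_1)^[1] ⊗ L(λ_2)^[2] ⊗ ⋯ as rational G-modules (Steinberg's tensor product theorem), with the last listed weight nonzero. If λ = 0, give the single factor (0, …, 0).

((4, 5, 3, 4, 6, 4, 2), (4, 5, 0, 1, 6, 1, 0), (4, 4, 0, 0, 2, 5, 3), (3, 1, 5, 2, 2, 2, 3))

Compute c_i = Σ_j M_{ij} v_j with v = (-616, -1296, 2455, 942, 599, 4137, 5489):
  c_1 = 0*-616 + 0*-1296 + 1*2455 + 0*942 + -2*599 + 0*4137 + 0*5489 = 1257
  c_2 = 0*-616 + 0*-1296 + -2*2455 + 0*942 + 0*599 + 0*4137 + 1*5489 = 579
  c_3 = 2*-616 + -1*-1296 + 0*2455 + -2*942 + -1*599 + 1*4137 + 0*5489 = 1718
  c_4 = 0*-616 + -1*-1296 + 0*2455 + 0*942 + -1*599 + 0*4137 + 0*5489 = 697
  c_5 = -1*-616 + -2*-1296 + 2*2455 + 0*942 + -3*599 + 0*4137 + -1*5489 = 832
  c_6 = 0*-616 + 0*-1296 + 0*2455 + 1*942 + 0*599 + 0*4137 + 0*5489 = 942
  c_7 = 0*-616 + 0*-1296 + -2*2455 + 0*942 + 1*599 + 0*4137 + 1*5489 = 1178
Expand coordinatewise in base 7:
  c_1 = 1257 = 4·7^0 + 4·7^1 + 4·7^2 + 3·7^3
  c_2 = 579 = 5·7^0 + 5·7^1 + 4·7^2 + 1·7^3
  c_3 = 1718 = 3·7^0 + 0·7^1 + 0·7^2 + 5·7^3
  c_4 = 697 = 4·7^0 + 1·7^1 + 0·7^2 + 2·7^3
  c_5 = 832 = 6·7^0 + 6·7^1 + 2·7^2 + 2·7^3
  c_6 = 942 = 4·7^0 + 1·7^1 + 5·7^2 + 2·7^3
  c_7 = 1178 = 2·7^0 + 0·7^1 + 3·7^2 + 3·7^3
Factor λ_0 = (4, 5, 3, 4, 6, 4, 2)
Factor λ_1 = (4, 5, 0, 1, 6, 1, 0)
Factor λ_2 = (4, 4, 0, 0, 2, 5, 3)
Factor λ_3 = (3, 1, 5, 2, 2, 2, 3)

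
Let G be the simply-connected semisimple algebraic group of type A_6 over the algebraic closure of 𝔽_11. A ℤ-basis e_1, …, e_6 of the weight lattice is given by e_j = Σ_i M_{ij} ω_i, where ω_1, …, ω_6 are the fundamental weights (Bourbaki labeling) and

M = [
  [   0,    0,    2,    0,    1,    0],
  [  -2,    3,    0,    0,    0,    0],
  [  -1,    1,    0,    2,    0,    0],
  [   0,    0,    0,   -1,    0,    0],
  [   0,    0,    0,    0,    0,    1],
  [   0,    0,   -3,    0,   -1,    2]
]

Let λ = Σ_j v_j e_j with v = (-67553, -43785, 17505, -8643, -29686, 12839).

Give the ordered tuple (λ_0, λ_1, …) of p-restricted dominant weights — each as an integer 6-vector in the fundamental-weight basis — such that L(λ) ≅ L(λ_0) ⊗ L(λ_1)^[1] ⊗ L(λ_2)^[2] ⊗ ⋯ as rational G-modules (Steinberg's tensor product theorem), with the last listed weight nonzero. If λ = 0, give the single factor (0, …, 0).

Compute c_i = Σ_j M_{ij} v_j with v = (-67553, -43785, 17505, -8643, -29686, 12839):
  c_1 = 0*-67553 + 0*-43785 + 2*17505 + 0*-8643 + 1*-29686 + 0*12839 = 5324
  c_2 = -2*-67553 + 3*-43785 + 0*17505 + 0*-8643 + 0*-29686 + 0*12839 = 3751
  c_3 = -1*-67553 + 1*-43785 + 0*17505 + 2*-8643 + 0*-29686 + 0*12839 = 6482
  c_4 = 0*-67553 + 0*-43785 + 0*17505 + -1*-8643 + 0*-29686 + 0*12839 = 8643
  c_5 = 0*-67553 + 0*-43785 + 0*17505 + 0*-8643 + 0*-29686 + 1*12839 = 12839
  c_6 = 0*-67553 + 0*-43785 + -3*17505 + 0*-8643 + -1*-29686 + 2*12839 = 2849
p = 11; digits c_i = Σ_j d_{ij}·11^j, 0 ≤ d_{ij} < 11:
  c_1 = 5324 = 0·11^0 + 0·11^1 + 0·11^2 + 4·11^3
  c_2 = 3751 = 0·11^0 + 0·11^1 + 9·11^2 + 2·11^3
  c_3 = 6482 = 3·11^0 + 6·11^1 + 9·11^2 + 4·11^3
  c_4 = 8643 = 8·11^0 + 4·11^1 + 5·11^2 + 6·11^3
  c_5 = 12839 = 2·11^0 + 1·11^1 + 7·11^2 + 9·11^3
  c_6 = 2849 = 0·11^0 + 6·11^1 + 1·11^2 + 2·11^3
p-restricted factor λ_0 = (0, 0, 3, 8, 2, 0)
p-restricted factor λ_1 = (0, 0, 6, 4, 1, 6)
p-restricted factor λ_2 = (0, 9, 9, 5, 7, 1)
p-restricted factor λ_3 = (4, 2, 4, 6, 9, 2)

((0, 0, 3, 8, 2, 0), (0, 0, 6, 4, 1, 6), (0, 9, 9, 5, 7, 1), (4, 2, 4, 6, 9, 2))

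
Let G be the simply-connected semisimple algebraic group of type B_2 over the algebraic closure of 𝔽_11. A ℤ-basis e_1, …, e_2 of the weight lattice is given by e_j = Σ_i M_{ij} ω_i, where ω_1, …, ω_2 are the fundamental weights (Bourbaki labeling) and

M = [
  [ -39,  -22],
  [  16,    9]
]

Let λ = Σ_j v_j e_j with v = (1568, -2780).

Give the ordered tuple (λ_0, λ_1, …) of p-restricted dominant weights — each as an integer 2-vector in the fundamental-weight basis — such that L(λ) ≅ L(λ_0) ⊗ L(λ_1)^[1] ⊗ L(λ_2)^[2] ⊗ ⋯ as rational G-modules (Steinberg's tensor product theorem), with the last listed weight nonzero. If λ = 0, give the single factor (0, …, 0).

((8, 2), (0, 6))

Change of basis e → ω: c = M·v where v = (1568, -2780):
  c_1 = (-39)·(1568) + (-22)·(-2780) = 8
  c_2 = (16)·(1568) + (9)·(-2780) = 68
Expand coordinatewise in base 11:
  c_1 = 8 = 8·11^0
  c_2 = 68 = 2·11^0 + 6·11^1
Factor λ_0 = (8, 2)
Factor λ_1 = (0, 6)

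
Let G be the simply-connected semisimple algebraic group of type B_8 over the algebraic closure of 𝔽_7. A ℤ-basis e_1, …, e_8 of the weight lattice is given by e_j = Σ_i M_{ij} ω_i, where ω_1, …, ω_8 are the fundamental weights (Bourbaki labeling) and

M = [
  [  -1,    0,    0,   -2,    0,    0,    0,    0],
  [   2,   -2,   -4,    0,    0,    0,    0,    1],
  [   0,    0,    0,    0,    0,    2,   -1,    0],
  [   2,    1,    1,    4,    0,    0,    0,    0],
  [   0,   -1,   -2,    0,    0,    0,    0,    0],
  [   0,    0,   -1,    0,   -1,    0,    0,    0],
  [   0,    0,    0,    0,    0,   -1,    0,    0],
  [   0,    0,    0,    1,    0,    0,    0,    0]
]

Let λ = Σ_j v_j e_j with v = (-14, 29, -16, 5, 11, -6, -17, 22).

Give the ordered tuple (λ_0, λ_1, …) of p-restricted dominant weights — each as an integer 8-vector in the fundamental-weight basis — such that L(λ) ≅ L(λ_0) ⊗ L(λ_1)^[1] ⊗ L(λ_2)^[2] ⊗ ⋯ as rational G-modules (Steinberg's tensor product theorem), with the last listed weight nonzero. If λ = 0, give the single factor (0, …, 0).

((4, 0, 5, 5, 3, 5, 6, 5),)

Converting to the ω-basis (c_i = row i of M dotted with v = (-14, 29, -16, 5, 11, -6, -17, 22)):
  c_1 = (-1)·(-14) + (0)·(29) + (0)·(-16) + (-2)·(5) + (0)·(11) + (0)·(-6) + (0)·(-17) + (0)·(22) = 4
  c_2 = (2)·(-14) + (-2)·(29) + (-4)·(-16) + (0)·(5) + (0)·(11) + (0)·(-6) + (0)·(-17) + (1)·(22) = 0
  c_3 = (0)·(-14) + (0)·(29) + (0)·(-16) + (0)·(5) + (0)·(11) + (2)·(-6) + (-1)·(-17) + (0)·(22) = 5
  c_4 = (2)·(-14) + (1)·(29) + (1)·(-16) + (4)·(5) + (0)·(11) + (0)·(-6) + (0)·(-17) + (0)·(22) = 5
  c_5 = (0)·(-14) + (-1)·(29) + (-2)·(-16) + (0)·(5) + (0)·(11) + (0)·(-6) + (0)·(-17) + (0)·(22) = 3
  c_6 = (0)·(-14) + (0)·(29) + (-1)·(-16) + (0)·(5) + (-1)·(11) + (0)·(-6) + (0)·(-17) + (0)·(22) = 5
  c_7 = (0)·(-14) + (0)·(29) + (0)·(-16) + (0)·(5) + (0)·(11) + (-1)·(-6) + (0)·(-17) + (0)·(22) = 6
  c_8 = (0)·(-14) + (0)·(29) + (0)·(-16) + (1)·(5) + (0)·(11) + (0)·(-6) + (0)·(-17) + (0)·(22) = 5
Expand coordinatewise in base 7:
  c_1 = 4 = 4·7^0
  c_2 = 0
  c_3 = 5 = 5·7^0
  c_4 = 5 = 5·7^0
  c_5 = 3 = 3·7^0
  c_6 = 5 = 5·7^0
  c_7 = 6 = 6·7^0
  c_8 = 5 = 5·7^0
Factor λ_0 = (4, 0, 5, 5, 3, 5, 6, 5)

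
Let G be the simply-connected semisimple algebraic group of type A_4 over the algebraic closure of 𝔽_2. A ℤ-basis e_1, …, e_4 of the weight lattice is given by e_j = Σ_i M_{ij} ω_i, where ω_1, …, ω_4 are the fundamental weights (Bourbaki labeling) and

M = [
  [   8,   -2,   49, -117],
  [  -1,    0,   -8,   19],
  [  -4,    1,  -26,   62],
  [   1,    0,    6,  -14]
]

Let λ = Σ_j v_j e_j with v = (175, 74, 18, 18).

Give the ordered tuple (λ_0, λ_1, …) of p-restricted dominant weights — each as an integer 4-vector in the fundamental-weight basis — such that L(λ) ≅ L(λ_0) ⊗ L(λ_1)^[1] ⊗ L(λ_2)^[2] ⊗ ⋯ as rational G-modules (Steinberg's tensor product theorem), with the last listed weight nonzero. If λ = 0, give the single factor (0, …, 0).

((0, 1, 0, 1), (0, 1, 1, 1), (1, 1, 1, 1), (1, 0, 0, 1), (1, 1, 1, 1))

Change of basis e → ω: c = M·v where v = (175, 74, 18, 18):
  c_1 = 8·175 + (-2)·(74) + 49·18 + (-117)·(18) = 28
  c_2 = (-1)·(175) + 0·74 + (-8)·(18) + 19·18 = 23
  c_3 = (-4)·(175) + 1·74 + (-26)·(18) + 62·18 = 22
  c_4 = 1·175 + 0·74 + 6·18 + (-14)·(18) = 31
Base-2 expansion of each c_i:
  c_1 = 28 = 0·2^0 + 0·2^1 + 1·2^2 + 1·2^3 + 1·2^4
  c_2 = 23 = 1·2^0 + 1·2^1 + 1·2^2 + 0·2^3 + 1·2^4
  c_3 = 22 = 0·2^0 + 1·2^1 + 1·2^2 + 0·2^3 + 1·2^4
  c_4 = 31 = 1·2^0 + 1·2^1 + 1·2^2 + 1·2^3 + 1·2^4
λ_0 = (0, 1, 0, 1)
λ_1 = (0, 1, 1, 1)
λ_2 = (1, 1, 1, 1)
λ_3 = (1, 0, 0, 1)
λ_4 = (1, 1, 1, 1)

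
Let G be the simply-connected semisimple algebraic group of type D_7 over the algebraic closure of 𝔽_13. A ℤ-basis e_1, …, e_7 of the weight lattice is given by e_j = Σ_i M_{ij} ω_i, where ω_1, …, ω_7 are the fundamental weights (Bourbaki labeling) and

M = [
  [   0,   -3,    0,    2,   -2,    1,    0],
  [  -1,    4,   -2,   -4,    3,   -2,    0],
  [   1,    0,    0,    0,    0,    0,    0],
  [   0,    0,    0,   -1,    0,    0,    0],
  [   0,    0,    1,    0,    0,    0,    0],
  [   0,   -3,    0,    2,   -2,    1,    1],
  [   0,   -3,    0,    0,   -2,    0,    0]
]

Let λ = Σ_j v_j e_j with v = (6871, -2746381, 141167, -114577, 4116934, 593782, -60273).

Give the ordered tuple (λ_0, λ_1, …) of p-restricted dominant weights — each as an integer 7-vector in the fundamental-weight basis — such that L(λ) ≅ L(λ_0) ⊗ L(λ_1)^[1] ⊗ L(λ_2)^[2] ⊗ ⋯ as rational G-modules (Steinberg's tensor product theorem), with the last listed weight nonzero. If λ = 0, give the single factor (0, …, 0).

((1, 3, 7, 8, 0, 9, 10), (10, 2, 8, 12, 4, 1, 2), (4, 11, 1, 1, 3, 12, 5), (12, 1, 3, 0, 12, 10, 2), (12, 12, 0, 4, 4, 10, 0))

Converting to the ω-basis (c_i = row i of M dotted with v = (6871, -2746381, 141167, -114577, 4116934, 593782, -60273)):
  c_1 = 0·6871 + (-3)·(-2746381) + 0·141167 + (2)·(-114577) + (-2)·(4116934) + 1·593782 + (0)·(-60273) = 369903
  c_2 = (-1)·(6871) + (4)·(-2746381) + (-2)·(141167) + (-4)·(-114577) + 3·4116934 + (-2)·(593782) + (0)·(-60273) = 346817
  c_3 = 1·6871 + (0)·(-2746381) + 0·141167 + (0)·(-114577) + 0·4116934 + 0·593782 + (0)·(-60273) = 6871
  c_4 = 0·6871 + (0)·(-2746381) + 0·141167 + (-1)·(-114577) + 0·4116934 + 0·593782 + (0)·(-60273) = 114577
  c_5 = 0·6871 + (0)·(-2746381) + 1·141167 + (0)·(-114577) + 0·4116934 + 0·593782 + (0)·(-60273) = 141167
  c_6 = 0·6871 + (-3)·(-2746381) + 0·141167 + (2)·(-114577) + (-2)·(4116934) + 1·593782 + (1)·(-60273) = 309630
  c_7 = 0·6871 + (-3)·(-2746381) + 0·141167 + (0)·(-114577) + (-2)·(4116934) + 0·593782 + (0)·(-60273) = 5275
p = 13; digits c_i = Σ_j d_{ij}·13^j, 0 ≤ d_{ij} < 13:
  c_1 = 369903 = 1·13^0 + 10·13^1 + 4·13^2 + 12·13^3 + 12·13^4
  c_2 = 346817 = 3·13^0 + 2·13^1 + 11·13^2 + 1·13^3 + 12·13^4
  c_3 = 6871 = 7·13^0 + 8·13^1 + 1·13^2 + 3·13^3
  c_4 = 114577 = 8·13^0 + 12·13^1 + 1·13^2 + 0·13^3 + 4·13^4
  c_5 = 141167 = 0·13^0 + 4·13^1 + 3·13^2 + 12·13^3 + 4·13^4
  c_6 = 309630 = 9·13^0 + 1·13^1 + 12·13^2 + 10·13^3 + 10·13^4
  c_7 = 5275 = 10·13^0 + 2·13^1 + 5·13^2 + 2·13^3
λ_0 = (1, 3, 7, 8, 0, 9, 10)
λ_1 = (10, 2, 8, 12, 4, 1, 2)
λ_2 = (4, 11, 1, 1, 3, 12, 5)
λ_3 = (12, 1, 3, 0, 12, 10, 2)
λ_4 = (12, 12, 0, 4, 4, 10, 0)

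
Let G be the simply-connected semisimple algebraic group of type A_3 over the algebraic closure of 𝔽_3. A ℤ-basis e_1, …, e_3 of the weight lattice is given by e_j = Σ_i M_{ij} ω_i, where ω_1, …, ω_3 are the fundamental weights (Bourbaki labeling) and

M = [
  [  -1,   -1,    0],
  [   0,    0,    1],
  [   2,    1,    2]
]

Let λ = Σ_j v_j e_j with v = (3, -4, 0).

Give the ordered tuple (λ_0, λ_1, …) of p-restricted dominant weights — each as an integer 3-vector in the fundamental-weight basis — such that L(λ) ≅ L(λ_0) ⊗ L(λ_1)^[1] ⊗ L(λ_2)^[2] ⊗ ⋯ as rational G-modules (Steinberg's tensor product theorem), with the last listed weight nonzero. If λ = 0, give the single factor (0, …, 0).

((1, 0, 2),)

In the fundamental-weight basis, λ has coordinates c = M·v (v = (3, -4, 0)):
  c_1 = -1*3 + -1*-4 + 0*0 = 1
  c_2 = 0*3 + 0*-4 + 1*0 = 0
  c_3 = 2*3 + 1*-4 + 2*0 = 2
p = 3; digits c_i = Σ_j d_{ij}·3^j, 0 ≤ d_{ij} < 3:
  c_1 = 1 = 1·3^0
  c_2 = 0
  c_3 = 2 = 2·3^0
Factor λ_0 = (1, 0, 2)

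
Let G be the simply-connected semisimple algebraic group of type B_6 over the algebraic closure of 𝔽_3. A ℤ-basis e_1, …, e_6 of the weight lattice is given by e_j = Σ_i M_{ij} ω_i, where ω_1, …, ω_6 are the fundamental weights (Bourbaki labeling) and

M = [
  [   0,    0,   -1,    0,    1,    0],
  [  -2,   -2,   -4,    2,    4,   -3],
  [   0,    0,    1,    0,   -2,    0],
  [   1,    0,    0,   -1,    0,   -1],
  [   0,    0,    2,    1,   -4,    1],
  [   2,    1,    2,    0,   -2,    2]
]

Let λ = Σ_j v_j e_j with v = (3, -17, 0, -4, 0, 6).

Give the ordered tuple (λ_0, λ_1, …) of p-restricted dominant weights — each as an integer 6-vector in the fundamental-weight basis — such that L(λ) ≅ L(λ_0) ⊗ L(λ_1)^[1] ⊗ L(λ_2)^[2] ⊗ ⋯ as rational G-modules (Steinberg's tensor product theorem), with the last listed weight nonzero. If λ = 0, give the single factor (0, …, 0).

In the fundamental-weight basis, λ has coordinates c = M·v (v = (3, -17, 0, -4, 0, 6)):
  c_1 = 0·3 + (0)·(-17) + (-1)·(0) + (0)·(-4) + 1·0 + 0·6 = 0
  c_2 = (-2)·(3) + (-2)·(-17) + (-4)·(0) + (2)·(-4) + 4·0 + (-3)·(6) = 2
  c_3 = 0·3 + (0)·(-17) + 1·0 + (0)·(-4) + (-2)·(0) + 0·6 = 0
  c_4 = 1·3 + (0)·(-17) + 0·0 + (-1)·(-4) + 0·0 + (-1)·(6) = 1
  c_5 = 0·3 + (0)·(-17) + 2·0 + (1)·(-4) + (-4)·(0) + 1·6 = 2
  c_6 = 2·3 + (1)·(-17) + 2·0 + (0)·(-4) + (-2)·(0) + 2·6 = 1
Expand coordinatewise in base 3:
  c_1 = 0
  c_2 = 2 = 2·3^0
  c_3 = 0
  c_4 = 1 = 1·3^0
  c_5 = 2 = 2·3^0
  c_6 = 1 = 1·3^0
p-restricted factor λ_0 = (0, 2, 0, 1, 2, 1)

((0, 2, 0, 1, 2, 1),)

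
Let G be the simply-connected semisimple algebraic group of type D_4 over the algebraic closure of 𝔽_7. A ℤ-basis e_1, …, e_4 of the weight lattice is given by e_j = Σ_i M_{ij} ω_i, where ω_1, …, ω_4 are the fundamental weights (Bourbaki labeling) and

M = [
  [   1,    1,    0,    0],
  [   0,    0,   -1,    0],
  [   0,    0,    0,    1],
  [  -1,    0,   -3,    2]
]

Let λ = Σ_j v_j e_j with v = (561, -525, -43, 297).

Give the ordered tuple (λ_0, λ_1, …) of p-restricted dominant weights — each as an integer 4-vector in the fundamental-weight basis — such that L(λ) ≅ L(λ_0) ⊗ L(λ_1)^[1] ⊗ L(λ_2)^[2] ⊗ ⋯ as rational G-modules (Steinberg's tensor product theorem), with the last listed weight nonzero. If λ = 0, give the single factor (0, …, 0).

Change of basis e → ω: c = M·v where v = (561, -525, -43, 297):
  c_1 = 1*561 + 1*-525 + 0*-43 + 0*297 = 36
  c_2 = 0*561 + 0*-525 + -1*-43 + 0*297 = 43
  c_3 = 0*561 + 0*-525 + 0*-43 + 1*297 = 297
  c_4 = -1*561 + 0*-525 + -3*-43 + 2*297 = 162
p = 7; digits c_i = Σ_j d_{ij}·7^j, 0 ≤ d_{ij} < 7:
  c_1 = 36 = 1·7^0 + 5·7^1
  c_2 = 43 = 1·7^0 + 6·7^1
  c_3 = 297 = 3·7^0 + 0·7^1 + 6·7^2
  c_4 = 162 = 1·7^0 + 2·7^1 + 3·7^2
λ_0 = (1, 1, 3, 1)
λ_1 = (5, 6, 0, 2)
λ_2 = (0, 0, 6, 3)

((1, 1, 3, 1), (5, 6, 0, 2), (0, 0, 6, 3))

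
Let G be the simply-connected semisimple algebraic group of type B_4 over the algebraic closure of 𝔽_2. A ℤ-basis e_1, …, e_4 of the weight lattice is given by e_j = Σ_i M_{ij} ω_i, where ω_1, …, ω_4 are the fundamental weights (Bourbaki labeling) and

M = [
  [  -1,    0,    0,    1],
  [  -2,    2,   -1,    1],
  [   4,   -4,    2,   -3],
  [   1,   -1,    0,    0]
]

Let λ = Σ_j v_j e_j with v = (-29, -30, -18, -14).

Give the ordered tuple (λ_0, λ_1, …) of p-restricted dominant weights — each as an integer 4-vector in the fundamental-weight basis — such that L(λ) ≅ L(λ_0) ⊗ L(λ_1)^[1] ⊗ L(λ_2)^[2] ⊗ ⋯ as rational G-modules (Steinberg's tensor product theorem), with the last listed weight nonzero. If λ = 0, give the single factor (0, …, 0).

Converting to the ω-basis (c_i = row i of M dotted with v = (-29, -30, -18, -14)):
  c_1 = -1*-29 + 0*-30 + 0*-18 + 1*-14 = 15
  c_2 = -2*-29 + 2*-30 + -1*-18 + 1*-14 = 2
  c_3 = 4*-29 + -4*-30 + 2*-18 + -3*-14 = 10
  c_4 = 1*-29 + -1*-30 + 0*-18 + 0*-14 = 1
p = 2; digits c_i = Σ_j d_{ij}·2^j, 0 ≤ d_{ij} < 2:
  c_1 = 15 = 1·2^0 + 1·2^1 + 1·2^2 + 1·2^3
  c_2 = 2 = 0·2^0 + 1·2^1
  c_3 = 10 = 0·2^0 + 1·2^1 + 0·2^2 + 1·2^3
  c_4 = 1 = 1·2^0
λ_0 = (1, 0, 0, 1)
λ_1 = (1, 1, 1, 0)
λ_2 = (1, 0, 0, 0)
λ_3 = (1, 0, 1, 0)

((1, 0, 0, 1), (1, 1, 1, 0), (1, 0, 0, 0), (1, 0, 1, 0))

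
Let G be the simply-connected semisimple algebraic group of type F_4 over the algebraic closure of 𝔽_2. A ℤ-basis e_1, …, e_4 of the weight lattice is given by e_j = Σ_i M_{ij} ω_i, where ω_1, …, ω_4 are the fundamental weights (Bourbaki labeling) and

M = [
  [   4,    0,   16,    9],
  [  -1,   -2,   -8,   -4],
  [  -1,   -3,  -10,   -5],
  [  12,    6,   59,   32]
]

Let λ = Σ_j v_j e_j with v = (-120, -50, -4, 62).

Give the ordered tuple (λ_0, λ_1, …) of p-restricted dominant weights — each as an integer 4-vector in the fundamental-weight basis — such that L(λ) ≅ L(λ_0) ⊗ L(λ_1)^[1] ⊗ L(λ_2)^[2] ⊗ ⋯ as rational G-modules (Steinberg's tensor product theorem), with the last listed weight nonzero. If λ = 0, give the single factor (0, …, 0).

In the fundamental-weight basis, λ has coordinates c = M·v (v = (-120, -50, -4, 62)):
  c_1 = 4*-120 + 0*-50 + 16*-4 + 9*62 = 14
  c_2 = -1*-120 + -2*-50 + -8*-4 + -4*62 = 4
  c_3 = -1*-120 + -3*-50 + -10*-4 + -5*62 = 0
  c_4 = 12*-120 + 6*-50 + 59*-4 + 32*62 = 8
Writing each c_i in base p = 2:
  c_1 = 14 = 0·2^0 + 1·2^1 + 1·2^2 + 1·2^3
  c_2 = 4 = 0·2^0 + 0·2^1 + 1·2^2
  c_3 = 0
  c_4 = 8 = 0·2^0 + 0·2^1 + 0·2^2 + 1·2^3
p-restricted factor λ_0 = (0, 0, 0, 0)
p-restricted factor λ_1 = (1, 0, 0, 0)
p-restricted factor λ_2 = (1, 1, 0, 0)
p-restricted factor λ_3 = (1, 0, 0, 1)

((0, 0, 0, 0), (1, 0, 0, 0), (1, 1, 0, 0), (1, 0, 0, 1))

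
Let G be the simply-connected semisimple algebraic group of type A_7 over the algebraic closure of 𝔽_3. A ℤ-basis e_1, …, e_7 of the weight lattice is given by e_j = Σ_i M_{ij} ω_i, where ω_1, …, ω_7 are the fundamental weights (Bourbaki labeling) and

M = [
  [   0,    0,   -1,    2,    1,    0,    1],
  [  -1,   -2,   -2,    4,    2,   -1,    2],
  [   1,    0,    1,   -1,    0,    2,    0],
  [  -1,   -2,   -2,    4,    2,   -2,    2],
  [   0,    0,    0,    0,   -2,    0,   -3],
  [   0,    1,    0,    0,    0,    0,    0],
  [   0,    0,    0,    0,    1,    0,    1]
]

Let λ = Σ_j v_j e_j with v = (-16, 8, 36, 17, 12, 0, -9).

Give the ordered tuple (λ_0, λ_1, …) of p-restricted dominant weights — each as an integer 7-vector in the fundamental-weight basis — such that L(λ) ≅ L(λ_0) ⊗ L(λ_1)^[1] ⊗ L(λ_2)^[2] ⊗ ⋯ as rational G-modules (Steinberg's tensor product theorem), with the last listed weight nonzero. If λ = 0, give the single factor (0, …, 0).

ω-coordinates c = M·v, v = (-16, 8, 36, 17, 12, 0, -9):
  c_1 = 0*-16 + 0*8 + -1*36 + 2*17 + 1*12 + 0*0 + 1*-9 = 1
  c_2 = -1*-16 + -2*8 + -2*36 + 4*17 + 2*12 + -1*0 + 2*-9 = 2
  c_3 = 1*-16 + 0*8 + 1*36 + -1*17 + 0*12 + 2*0 + 0*-9 = 3
  c_4 = -1*-16 + -2*8 + -2*36 + 4*17 + 2*12 + -2*0 + 2*-9 = 2
  c_5 = 0*-16 + 0*8 + 0*36 + 0*17 + -2*12 + 0*0 + -3*-9 = 3
  c_6 = 0*-16 + 1*8 + 0*36 + 0*17 + 0*12 + 0*0 + 0*-9 = 8
  c_7 = 0*-16 + 0*8 + 0*36 + 0*17 + 1*12 + 0*0 + 1*-9 = 3
Base-3 expansion of each c_i:
  c_1 = 1 = 1·3^0
  c_2 = 2 = 2·3^0
  c_3 = 3 = 0·3^0 + 1·3^1
  c_4 = 2 = 2·3^0
  c_5 = 3 = 0·3^0 + 1·3^1
  c_6 = 8 = 2·3^0 + 2·3^1
  c_7 = 3 = 0·3^0 + 1·3^1
Factor λ_0 = (1, 2, 0, 2, 0, 2, 0)
Factor λ_1 = (0, 0, 1, 0, 1, 2, 1)

((1, 2, 0, 2, 0, 2, 0), (0, 0, 1, 0, 1, 2, 1))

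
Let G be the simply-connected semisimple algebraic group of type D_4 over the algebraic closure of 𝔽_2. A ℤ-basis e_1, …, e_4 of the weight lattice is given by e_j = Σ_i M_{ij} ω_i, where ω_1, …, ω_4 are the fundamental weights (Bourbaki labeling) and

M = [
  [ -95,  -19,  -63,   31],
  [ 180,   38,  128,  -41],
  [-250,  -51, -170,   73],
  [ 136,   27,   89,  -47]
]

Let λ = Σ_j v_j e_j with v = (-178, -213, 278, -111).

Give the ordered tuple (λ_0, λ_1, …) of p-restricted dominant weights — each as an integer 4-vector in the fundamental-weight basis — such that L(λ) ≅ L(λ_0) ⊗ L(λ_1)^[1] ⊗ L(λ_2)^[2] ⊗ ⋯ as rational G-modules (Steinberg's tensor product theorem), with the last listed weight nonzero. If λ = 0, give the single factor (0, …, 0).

Compute c_i = Σ_j M_{ij} v_j with v = (-178, -213, 278, -111):
  c_1 = -95*-178 + -19*-213 + -63*278 + 31*-111 = 2
  c_2 = 180*-178 + 38*-213 + 128*278 + -41*-111 = 1
  c_3 = -250*-178 + -51*-213 + -170*278 + 73*-111 = 0
  c_4 = 136*-178 + 27*-213 + 89*278 + -47*-111 = 0
Expand coordinatewise in base 2:
  c_1 = 2 = 0·2^0 + 1·2^1
  c_2 = 1 = 1·2^0
  c_3 = 0
  c_4 = 0
p-restricted factor λ_0 = (0, 1, 0, 0)
p-restricted factor λ_1 = (1, 0, 0, 0)

((0, 1, 0, 0), (1, 0, 0, 0))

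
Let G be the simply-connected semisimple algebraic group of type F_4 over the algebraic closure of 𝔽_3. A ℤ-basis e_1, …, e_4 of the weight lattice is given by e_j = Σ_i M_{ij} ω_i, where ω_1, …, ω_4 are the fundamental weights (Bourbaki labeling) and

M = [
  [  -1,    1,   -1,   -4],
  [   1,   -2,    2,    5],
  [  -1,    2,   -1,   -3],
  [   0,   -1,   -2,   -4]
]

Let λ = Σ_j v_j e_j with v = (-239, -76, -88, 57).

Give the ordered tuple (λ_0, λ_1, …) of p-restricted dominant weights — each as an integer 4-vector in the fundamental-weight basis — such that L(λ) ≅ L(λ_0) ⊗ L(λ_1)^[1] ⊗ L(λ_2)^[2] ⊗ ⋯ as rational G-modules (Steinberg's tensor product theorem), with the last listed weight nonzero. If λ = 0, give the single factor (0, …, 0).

((2, 1, 1, 0), (1, 1, 1, 2), (2, 2, 0, 2))

In the fundamental-weight basis, λ has coordinates c = M·v (v = (-239, -76, -88, 57)):
  c_1 = -1*-239 + 1*-76 + -1*-88 + -4*57 = 23
  c_2 = 1*-239 + -2*-76 + 2*-88 + 5*57 = 22
  c_3 = -1*-239 + 2*-76 + -1*-88 + -3*57 = 4
  c_4 = 0*-239 + -1*-76 + -2*-88 + -4*57 = 24
Base-3 expansion of each c_i:
  c_1 = 23 = 2·3^0 + 1·3^1 + 2·3^2
  c_2 = 22 = 1·3^0 + 1·3^1 + 2·3^2
  c_3 = 4 = 1·3^0 + 1·3^1
  c_4 = 24 = 0·3^0 + 2·3^1 + 2·3^2
p-restricted factor λ_0 = (2, 1, 1, 0)
p-restricted factor λ_1 = (1, 1, 1, 2)
p-restricted factor λ_2 = (2, 2, 0, 2)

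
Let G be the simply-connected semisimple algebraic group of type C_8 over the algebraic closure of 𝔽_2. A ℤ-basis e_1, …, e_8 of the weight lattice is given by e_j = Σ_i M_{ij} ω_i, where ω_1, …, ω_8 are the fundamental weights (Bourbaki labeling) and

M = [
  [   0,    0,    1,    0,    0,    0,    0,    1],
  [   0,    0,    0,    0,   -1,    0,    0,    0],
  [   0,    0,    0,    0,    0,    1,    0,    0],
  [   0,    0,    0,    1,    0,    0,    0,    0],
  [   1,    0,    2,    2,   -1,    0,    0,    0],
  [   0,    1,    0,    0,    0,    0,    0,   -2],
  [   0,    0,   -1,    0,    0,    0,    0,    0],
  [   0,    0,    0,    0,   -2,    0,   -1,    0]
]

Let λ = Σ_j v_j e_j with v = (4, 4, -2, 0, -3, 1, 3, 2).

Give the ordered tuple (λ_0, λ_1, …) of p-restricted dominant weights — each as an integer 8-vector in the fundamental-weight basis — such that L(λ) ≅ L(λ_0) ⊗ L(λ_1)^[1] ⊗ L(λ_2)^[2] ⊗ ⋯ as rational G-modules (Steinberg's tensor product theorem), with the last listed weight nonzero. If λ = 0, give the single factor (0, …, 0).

((0, 1, 1, 0, 1, 0, 0, 1), (0, 1, 0, 0, 1, 0, 1, 1))

In the fundamental-weight basis, λ has coordinates c = M·v (v = (4, 4, -2, 0, -3, 1, 3, 2)):
  c_1 = 0·4 + 0·4 + (1)·(-2) + 0·0 + (0)·(-3) + 0·1 + 0·3 + 1·2 = 0
  c_2 = 0·4 + 0·4 + (0)·(-2) + 0·0 + (-1)·(-3) + 0·1 + 0·3 + 0·2 = 3
  c_3 = 0·4 + 0·4 + (0)·(-2) + 0·0 + (0)·(-3) + 1·1 + 0·3 + 0·2 = 1
  c_4 = 0·4 + 0·4 + (0)·(-2) + 1·0 + (0)·(-3) + 0·1 + 0·3 + 0·2 = 0
  c_5 = 1·4 + 0·4 + (2)·(-2) + 2·0 + (-1)·(-3) + 0·1 + 0·3 + 0·2 = 3
  c_6 = 0·4 + 1·4 + (0)·(-2) + 0·0 + (0)·(-3) + 0·1 + 0·3 + (-2)·(2) = 0
  c_7 = 0·4 + 0·4 + (-1)·(-2) + 0·0 + (0)·(-3) + 0·1 + 0·3 + 0·2 = 2
  c_8 = 0·4 + 0·4 + (0)·(-2) + 0·0 + (-2)·(-3) + 0·1 + (-1)·(3) + 0·2 = 3
Writing each c_i in base p = 2:
  c_1 = 0
  c_2 = 3 = 1·2^0 + 1·2^1
  c_3 = 1 = 1·2^0
  c_4 = 0
  c_5 = 3 = 1·2^0 + 1·2^1
  c_6 = 0
  c_7 = 2 = 0·2^0 + 1·2^1
  c_8 = 3 = 1·2^0 + 1·2^1
p-restricted factor λ_0 = (0, 1, 1, 0, 1, 0, 0, 1)
p-restricted factor λ_1 = (0, 1, 0, 0, 1, 0, 1, 1)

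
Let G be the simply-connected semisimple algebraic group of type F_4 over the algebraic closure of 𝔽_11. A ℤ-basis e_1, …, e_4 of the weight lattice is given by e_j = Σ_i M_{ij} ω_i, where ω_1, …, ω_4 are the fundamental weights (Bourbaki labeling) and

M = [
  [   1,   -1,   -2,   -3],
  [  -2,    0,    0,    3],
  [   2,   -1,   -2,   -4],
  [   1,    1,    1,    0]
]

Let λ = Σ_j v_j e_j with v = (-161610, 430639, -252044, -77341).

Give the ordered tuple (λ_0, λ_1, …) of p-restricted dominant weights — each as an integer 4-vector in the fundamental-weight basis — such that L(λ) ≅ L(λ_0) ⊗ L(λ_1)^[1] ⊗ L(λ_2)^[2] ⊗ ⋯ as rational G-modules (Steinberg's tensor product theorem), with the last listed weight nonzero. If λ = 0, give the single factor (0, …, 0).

((4, 7, 6, 1), (10, 7, 5, 4), (0, 5, 8, 8), (9, 2, 0, 1), (9, 6, 4, 1))

In the fundamental-weight basis, λ has coordinates c = M·v (v = (-161610, 430639, -252044, -77341)):
  c_1 = (1)·(-161610) + (-1)·(430639) + (-2)·(-252044) + (-3)·(-77341) = 143862
  c_2 = (-2)·(-161610) + (0)·(430639) + (0)·(-252044) + (3)·(-77341) = 91197
  c_3 = (2)·(-161610) + (-1)·(430639) + (-2)·(-252044) + (-4)·(-77341) = 59593
  c_4 = (1)·(-161610) + (1)·(430639) + (1)·(-252044) + (0)·(-77341) = 16985
Expand coordinatewise in base 11:
  c_1 = 143862 = 4·11^0 + 10·11^1 + 0·11^2 + 9·11^3 + 9·11^4
  c_2 = 91197 = 7·11^0 + 7·11^1 + 5·11^2 + 2·11^3 + 6·11^4
  c_3 = 59593 = 6·11^0 + 5·11^1 + 8·11^2 + 0·11^3 + 4·11^4
  c_4 = 16985 = 1·11^0 + 4·11^1 + 8·11^2 + 1·11^3 + 1·11^4
p-restricted factor λ_0 = (4, 7, 6, 1)
p-restricted factor λ_1 = (10, 7, 5, 4)
p-restricted factor λ_2 = (0, 5, 8, 8)
p-restricted factor λ_3 = (9, 2, 0, 1)
p-restricted factor λ_4 = (9, 6, 4, 1)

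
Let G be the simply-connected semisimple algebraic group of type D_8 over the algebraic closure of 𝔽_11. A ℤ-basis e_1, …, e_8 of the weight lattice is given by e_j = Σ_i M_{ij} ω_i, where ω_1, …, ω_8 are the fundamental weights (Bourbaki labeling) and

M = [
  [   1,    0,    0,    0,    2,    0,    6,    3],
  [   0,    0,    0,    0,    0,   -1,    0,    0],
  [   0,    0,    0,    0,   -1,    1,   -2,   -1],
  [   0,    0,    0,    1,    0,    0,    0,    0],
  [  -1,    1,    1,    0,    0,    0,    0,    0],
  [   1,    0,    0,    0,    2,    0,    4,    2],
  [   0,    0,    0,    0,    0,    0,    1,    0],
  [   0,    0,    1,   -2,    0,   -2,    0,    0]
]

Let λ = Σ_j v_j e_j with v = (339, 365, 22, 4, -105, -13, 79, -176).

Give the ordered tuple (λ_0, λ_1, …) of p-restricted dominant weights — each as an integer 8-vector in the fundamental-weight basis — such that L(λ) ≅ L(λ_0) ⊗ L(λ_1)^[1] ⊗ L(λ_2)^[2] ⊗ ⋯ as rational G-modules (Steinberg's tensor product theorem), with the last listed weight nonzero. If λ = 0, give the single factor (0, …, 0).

((9, 2, 0, 4, 4, 5, 2, 7), (6, 1, 10, 0, 4, 8, 7, 3))

In the fundamental-weight basis, λ has coordinates c = M·v (v = (339, 365, 22, 4, -105, -13, 79, -176)):
  c_1 = (1)·(339) + (0)·(365) + (0)·(22) + (0)·(4) + (2)·(-105) + (0)·(-13) + (6)·(79) + (3)·(-176) = 75
  c_2 = (0)·(339) + (0)·(365) + (0)·(22) + (0)·(4) + (0)·(-105) + (-1)·(-13) + (0)·(79) + (0)·(-176) = 13
  c_3 = (0)·(339) + (0)·(365) + (0)·(22) + (0)·(4) + (-1)·(-105) + (1)·(-13) + (-2)·(79) + (-1)·(-176) = 110
  c_4 = (0)·(339) + (0)·(365) + (0)·(22) + (1)·(4) + (0)·(-105) + (0)·(-13) + (0)·(79) + (0)·(-176) = 4
  c_5 = (-1)·(339) + (1)·(365) + (1)·(22) + (0)·(4) + (0)·(-105) + (0)·(-13) + (0)·(79) + (0)·(-176) = 48
  c_6 = (1)·(339) + (0)·(365) + (0)·(22) + (0)·(4) + (2)·(-105) + (0)·(-13) + (4)·(79) + (2)·(-176) = 93
  c_7 = (0)·(339) + (0)·(365) + (0)·(22) + (0)·(4) + (0)·(-105) + (0)·(-13) + (1)·(79) + (0)·(-176) = 79
  c_8 = (0)·(339) + (0)·(365) + (1)·(22) + (-2)·(4) + (0)·(-105) + (-2)·(-13) + (0)·(79) + (0)·(-176) = 40
Writing each c_i in base p = 11:
  c_1 = 75 = 9·11^0 + 6·11^1
  c_2 = 13 = 2·11^0 + 1·11^1
  c_3 = 110 = 0·11^0 + 10·11^1
  c_4 = 4 = 4·11^0
  c_5 = 48 = 4·11^0 + 4·11^1
  c_6 = 93 = 5·11^0 + 8·11^1
  c_7 = 79 = 2·11^0 + 7·11^1
  c_8 = 40 = 7·11^0 + 3·11^1
p-restricted factor λ_0 = (9, 2, 0, 4, 4, 5, 2, 7)
p-restricted factor λ_1 = (6, 1, 10, 0, 4, 8, 7, 3)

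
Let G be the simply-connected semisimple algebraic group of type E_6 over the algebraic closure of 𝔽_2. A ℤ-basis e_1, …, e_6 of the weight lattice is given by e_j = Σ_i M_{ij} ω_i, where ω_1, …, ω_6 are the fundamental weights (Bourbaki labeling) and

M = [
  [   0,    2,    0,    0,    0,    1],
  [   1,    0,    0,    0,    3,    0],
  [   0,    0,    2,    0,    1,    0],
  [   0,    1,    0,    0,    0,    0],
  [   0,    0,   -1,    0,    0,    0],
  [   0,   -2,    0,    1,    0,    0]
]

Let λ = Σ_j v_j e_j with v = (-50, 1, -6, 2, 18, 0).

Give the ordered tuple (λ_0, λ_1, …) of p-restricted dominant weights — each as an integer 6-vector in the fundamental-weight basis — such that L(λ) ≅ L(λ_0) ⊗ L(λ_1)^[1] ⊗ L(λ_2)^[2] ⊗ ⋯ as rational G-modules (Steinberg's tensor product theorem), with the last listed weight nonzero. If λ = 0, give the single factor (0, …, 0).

Compute c_i = Σ_j M_{ij} v_j with v = (-50, 1, -6, 2, 18, 0):
  c_1 = (0)·(-50) + 2·1 + (0)·(-6) + 0·2 + 0·18 + 1·0 = 2
  c_2 = (1)·(-50) + 0·1 + (0)·(-6) + 0·2 + 3·18 + 0·0 = 4
  c_3 = (0)·(-50) + 0·1 + (2)·(-6) + 0·2 + 1·18 + 0·0 = 6
  c_4 = (0)·(-50) + 1·1 + (0)·(-6) + 0·2 + 0·18 + 0·0 = 1
  c_5 = (0)·(-50) + 0·1 + (-1)·(-6) + 0·2 + 0·18 + 0·0 = 6
  c_6 = (0)·(-50) + (-2)·(1) + (0)·(-6) + 1·2 + 0·18 + 0·0 = 0
Base-2 expansion of each c_i:
  c_1 = 2 = 0·2^0 + 1·2^1
  c_2 = 4 = 0·2^0 + 0·2^1 + 1·2^2
  c_3 = 6 = 0·2^0 + 1·2^1 + 1·2^2
  c_4 = 1 = 1·2^0
  c_5 = 6 = 0·2^0 + 1·2^1 + 1·2^2
  c_6 = 0
λ_0 = (0, 0, 0, 1, 0, 0)
λ_1 = (1, 0, 1, 0, 1, 0)
λ_2 = (0, 1, 1, 0, 1, 0)

((0, 0, 0, 1, 0, 0), (1, 0, 1, 0, 1, 0), (0, 1, 1, 0, 1, 0))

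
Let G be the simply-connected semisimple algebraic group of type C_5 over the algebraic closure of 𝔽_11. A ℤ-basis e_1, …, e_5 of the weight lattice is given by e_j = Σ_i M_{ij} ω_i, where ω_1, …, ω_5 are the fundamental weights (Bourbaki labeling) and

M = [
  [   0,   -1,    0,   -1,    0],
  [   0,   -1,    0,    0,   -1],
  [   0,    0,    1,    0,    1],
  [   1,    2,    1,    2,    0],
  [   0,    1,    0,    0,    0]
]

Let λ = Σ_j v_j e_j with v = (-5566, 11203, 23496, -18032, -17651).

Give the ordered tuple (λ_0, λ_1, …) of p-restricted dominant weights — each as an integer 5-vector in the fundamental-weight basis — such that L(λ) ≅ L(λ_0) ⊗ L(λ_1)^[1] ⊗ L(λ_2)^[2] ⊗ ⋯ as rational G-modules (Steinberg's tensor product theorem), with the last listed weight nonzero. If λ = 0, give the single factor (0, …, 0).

((9, 2, 4, 4, 5), (4, 3, 3, 3, 6), (1, 9, 4, 2, 4), (5, 4, 4, 3, 8))

Change of basis e → ω: c = M·v where v = (-5566, 11203, 23496, -18032, -17651):
  c_1 = (0)·(-5566) + (-1)·(11203) + 0·23496 + (-1)·(-18032) + (0)·(-17651) = 6829
  c_2 = (0)·(-5566) + (-1)·(11203) + 0·23496 + (0)·(-18032) + (-1)·(-17651) = 6448
  c_3 = (0)·(-5566) + 0·11203 + 1·23496 + (0)·(-18032) + (1)·(-17651) = 5845
  c_4 = (1)·(-5566) + 2·11203 + 1·23496 + (2)·(-18032) + (0)·(-17651) = 4272
  c_5 = (0)·(-5566) + 1·11203 + 0·23496 + (0)·(-18032) + (0)·(-17651) = 11203
Expand coordinatewise in base 11:
  c_1 = 6829 = 9·11^0 + 4·11^1 + 1·11^2 + 5·11^3
  c_2 = 6448 = 2·11^0 + 3·11^1 + 9·11^2 + 4·11^3
  c_3 = 5845 = 4·11^0 + 3·11^1 + 4·11^2 + 4·11^3
  c_4 = 4272 = 4·11^0 + 3·11^1 + 2·11^2 + 3·11^3
  c_5 = 11203 = 5·11^0 + 6·11^1 + 4·11^2 + 8·11^3
λ_0 = (9, 2, 4, 4, 5)
λ_1 = (4, 3, 3, 3, 6)
λ_2 = (1, 9, 4, 2, 4)
λ_3 = (5, 4, 4, 3, 8)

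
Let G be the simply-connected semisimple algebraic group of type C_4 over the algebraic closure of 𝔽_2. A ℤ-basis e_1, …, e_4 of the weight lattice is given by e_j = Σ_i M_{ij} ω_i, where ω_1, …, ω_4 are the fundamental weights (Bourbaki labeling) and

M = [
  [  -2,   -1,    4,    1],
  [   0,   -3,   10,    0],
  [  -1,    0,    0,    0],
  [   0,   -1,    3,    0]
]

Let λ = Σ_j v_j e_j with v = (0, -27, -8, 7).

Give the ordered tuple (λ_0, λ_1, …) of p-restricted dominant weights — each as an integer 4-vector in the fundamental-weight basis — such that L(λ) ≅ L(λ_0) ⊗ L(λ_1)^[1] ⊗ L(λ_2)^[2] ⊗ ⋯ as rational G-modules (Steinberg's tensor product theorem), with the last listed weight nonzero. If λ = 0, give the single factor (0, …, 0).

((0, 1, 0, 1), (1, 0, 0, 1))

Change of basis e → ω: c = M·v where v = (0, -27, -8, 7):
  c_1 = (-2)·(0) + (-1)·(-27) + (4)·(-8) + 1·7 = 2
  c_2 = 0·0 + (-3)·(-27) + (10)·(-8) + 0·7 = 1
  c_3 = (-1)·(0) + (0)·(-27) + (0)·(-8) + 0·7 = 0
  c_4 = 0·0 + (-1)·(-27) + (3)·(-8) + 0·7 = 3
Expand coordinatewise in base 2:
  c_1 = 2 = 0·2^0 + 1·2^1
  c_2 = 1 = 1·2^0
  c_3 = 0
  c_4 = 3 = 1·2^0 + 1·2^1
λ_0 = (0, 1, 0, 1)
λ_1 = (1, 0, 0, 1)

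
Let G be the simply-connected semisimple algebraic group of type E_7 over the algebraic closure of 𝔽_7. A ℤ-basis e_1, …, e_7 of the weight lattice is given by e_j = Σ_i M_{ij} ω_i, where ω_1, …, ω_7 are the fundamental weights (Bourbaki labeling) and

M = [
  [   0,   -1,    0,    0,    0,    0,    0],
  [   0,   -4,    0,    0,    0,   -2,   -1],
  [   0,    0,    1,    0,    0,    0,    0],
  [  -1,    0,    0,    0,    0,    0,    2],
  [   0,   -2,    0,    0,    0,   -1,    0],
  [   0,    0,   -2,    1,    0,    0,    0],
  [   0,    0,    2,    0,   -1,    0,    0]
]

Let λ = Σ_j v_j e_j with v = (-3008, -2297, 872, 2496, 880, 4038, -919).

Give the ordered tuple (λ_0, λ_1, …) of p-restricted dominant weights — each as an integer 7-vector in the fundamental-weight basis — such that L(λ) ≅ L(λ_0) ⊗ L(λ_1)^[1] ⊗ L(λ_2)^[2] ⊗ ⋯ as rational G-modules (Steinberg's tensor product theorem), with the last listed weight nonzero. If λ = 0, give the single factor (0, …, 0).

((1, 1, 4, 1, 3, 3, 3), (6, 3, 5, 6, 2, 2, 4), (4, 6, 3, 2, 4, 1, 3), (6, 5, 2, 3, 1, 2, 2))

ω-coordinates c = M·v, v = (-3008, -2297, 872, 2496, 880, 4038, -919):
  c_1 = (0)·(-3008) + (-1)·(-2297) + 0·872 + 0·2496 + 0·880 + 0·4038 + (0)·(-919) = 2297
  c_2 = (0)·(-3008) + (-4)·(-2297) + 0·872 + 0·2496 + 0·880 + (-2)·(4038) + (-1)·(-919) = 2031
  c_3 = (0)·(-3008) + (0)·(-2297) + 1·872 + 0·2496 + 0·880 + 0·4038 + (0)·(-919) = 872
  c_4 = (-1)·(-3008) + (0)·(-2297) + 0·872 + 0·2496 + 0·880 + 0·4038 + (2)·(-919) = 1170
  c_5 = (0)·(-3008) + (-2)·(-2297) + 0·872 + 0·2496 + 0·880 + (-1)·(4038) + (0)·(-919) = 556
  c_6 = (0)·(-3008) + (0)·(-2297) + (-2)·(872) + 1·2496 + 0·880 + 0·4038 + (0)·(-919) = 752
  c_7 = (0)·(-3008) + (0)·(-2297) + 2·872 + 0·2496 + (-1)·(880) + 0·4038 + (0)·(-919) = 864
p = 7; digits c_i = Σ_j d_{ij}·7^j, 0 ≤ d_{ij} < 7:
  c_1 = 2297 = 1·7^0 + 6·7^1 + 4·7^2 + 6·7^3
  c_2 = 2031 = 1·7^0 + 3·7^1 + 6·7^2 + 5·7^3
  c_3 = 872 = 4·7^0 + 5·7^1 + 3·7^2 + 2·7^3
  c_4 = 1170 = 1·7^0 + 6·7^1 + 2·7^2 + 3·7^3
  c_5 = 556 = 3·7^0 + 2·7^1 + 4·7^2 + 1·7^3
  c_6 = 752 = 3·7^0 + 2·7^1 + 1·7^2 + 2·7^3
  c_7 = 864 = 3·7^0 + 4·7^1 + 3·7^2 + 2·7^3
λ_0 = (1, 1, 4, 1, 3, 3, 3)
λ_1 = (6, 3, 5, 6, 2, 2, 4)
λ_2 = (4, 6, 3, 2, 4, 1, 3)
λ_3 = (6, 5, 2, 3, 1, 2, 2)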